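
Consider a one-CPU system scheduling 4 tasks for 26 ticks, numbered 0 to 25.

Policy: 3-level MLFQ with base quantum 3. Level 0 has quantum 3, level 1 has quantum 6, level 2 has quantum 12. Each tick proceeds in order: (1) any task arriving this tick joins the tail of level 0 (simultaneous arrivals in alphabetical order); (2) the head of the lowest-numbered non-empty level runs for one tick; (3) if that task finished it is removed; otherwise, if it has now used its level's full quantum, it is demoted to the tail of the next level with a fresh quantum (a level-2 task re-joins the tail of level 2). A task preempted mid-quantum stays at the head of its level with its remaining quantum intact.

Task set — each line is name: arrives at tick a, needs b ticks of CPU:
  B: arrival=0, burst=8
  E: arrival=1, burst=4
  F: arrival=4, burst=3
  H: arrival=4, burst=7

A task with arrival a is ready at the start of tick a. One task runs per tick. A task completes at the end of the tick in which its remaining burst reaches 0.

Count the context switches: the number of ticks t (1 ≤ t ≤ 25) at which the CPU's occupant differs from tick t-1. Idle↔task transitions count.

context switches = 7

t=0: L0/L1/L2 = B/-/- → run B
t=1: L0/L1/L2 = BE/-/- → run B
t=2: L0/L1/L2 = BE/-/- → run B
t=3: L0/L1/L2 = E/B/- → run E
t=4: L0/L1/L2 = EFH/B/- → run E
t=5: L0/L1/L2 = EFH/B/- → run E
t=6: L0/L1/L2 = FH/BE/- → run F
t=7: L0/L1/L2 = FH/BE/- → run F
t=8: L0/L1/L2 = FH/BE/- → run F
t=9: L0/L1/L2 = H/BE/- → run H
t=10: L0/L1/L2 = H/BE/- → run H
t=11: L0/L1/L2 = H/BE/- → run H
t=12: L0/L1/L2 = -/BEH/- → run B
t=13: L0/L1/L2 = -/BEH/- → run B
t=14: L0/L1/L2 = -/BEH/- → run B
t=15: L0/L1/L2 = -/BEH/- → run B
t=16: L0/L1/L2 = -/BEH/- → run B
t=17: L0/L1/L2 = -/EH/- → run E
t=18: L0/L1/L2 = -/H/- → run H
t=19: L0/L1/L2 = -/H/- → run H
t=20: L0/L1/L2 = -/H/- → run H
t=21: L0/L1/L2 = -/H/- → run H
t=22: (idle)
t=23: (idle)
t=24: (idle)
t=25: (idle)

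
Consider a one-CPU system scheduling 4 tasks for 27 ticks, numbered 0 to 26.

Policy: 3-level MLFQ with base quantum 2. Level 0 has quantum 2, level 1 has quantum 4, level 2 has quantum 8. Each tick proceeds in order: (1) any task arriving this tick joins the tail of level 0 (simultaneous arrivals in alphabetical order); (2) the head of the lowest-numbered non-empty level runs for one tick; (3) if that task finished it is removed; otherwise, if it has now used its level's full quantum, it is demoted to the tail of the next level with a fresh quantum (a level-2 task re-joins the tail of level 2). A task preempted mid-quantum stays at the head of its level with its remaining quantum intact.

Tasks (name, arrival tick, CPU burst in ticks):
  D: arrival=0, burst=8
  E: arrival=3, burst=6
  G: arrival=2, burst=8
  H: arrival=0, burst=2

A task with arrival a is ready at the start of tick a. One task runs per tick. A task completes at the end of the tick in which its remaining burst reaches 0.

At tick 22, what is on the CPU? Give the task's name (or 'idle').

running at tick 22 = G

t=0: L0/L1/L2 = DH/-/- → run D
t=1: L0/L1/L2 = DH/-/- → run D
t=2: L0/L1/L2 = HG/D/- → run H
t=3: L0/L1/L2 = HGE/D/- → run H
t=4: L0/L1/L2 = GE/D/- → run G
t=5: L0/L1/L2 = GE/D/- → run G
t=6: L0/L1/L2 = E/DG/- → run E
t=7: L0/L1/L2 = E/DG/- → run E
t=8: L0/L1/L2 = -/DGE/- → run D
t=9: L0/L1/L2 = -/DGE/- → run D
t=10: L0/L1/L2 = -/DGE/- → run D
t=11: L0/L1/L2 = -/DGE/- → run D
t=12: L0/L1/L2 = -/GE/D → run G
t=13: L0/L1/L2 = -/GE/D → run G
t=14: L0/L1/L2 = -/GE/D → run G
t=15: L0/L1/L2 = -/GE/D → run G
t=16: L0/L1/L2 = -/E/DG → run E
t=17: L0/L1/L2 = -/E/DG → run E
t=18: L0/L1/L2 = -/E/DG → run E
t=19: L0/L1/L2 = -/E/DG → run E
t=20: L0/L1/L2 = -/-/DG → run D
t=21: L0/L1/L2 = -/-/DG → run D
t=22: L0/L1/L2 = -/-/G → run G
t=23: L0/L1/L2 = -/-/G → run G
t=24: (idle)
t=25: (idle)
t=26: (idle)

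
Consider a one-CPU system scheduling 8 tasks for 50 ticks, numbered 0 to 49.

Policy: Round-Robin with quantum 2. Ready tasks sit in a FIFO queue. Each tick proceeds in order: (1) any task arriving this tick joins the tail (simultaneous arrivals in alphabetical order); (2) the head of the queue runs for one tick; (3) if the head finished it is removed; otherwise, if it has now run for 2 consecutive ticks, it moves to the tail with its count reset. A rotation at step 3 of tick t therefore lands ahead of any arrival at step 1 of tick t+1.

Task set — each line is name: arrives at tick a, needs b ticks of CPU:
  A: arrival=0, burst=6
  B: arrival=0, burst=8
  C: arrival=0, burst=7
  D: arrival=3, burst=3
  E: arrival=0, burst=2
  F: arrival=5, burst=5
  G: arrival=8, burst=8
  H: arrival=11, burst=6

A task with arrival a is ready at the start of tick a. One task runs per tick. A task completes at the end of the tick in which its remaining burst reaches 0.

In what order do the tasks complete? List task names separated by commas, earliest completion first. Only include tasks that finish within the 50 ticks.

completion order = E, A, D, B, F, C, H, G

t=0: queue=[A,B,C,E] q_used=0 → run A
t=1: queue=[A,B,C,E] q_used=1 → run A
t=2: queue=[B,C,E,A] q_used=0 → run B
t=3: queue=[B,C,E,A,D] q_used=1 → run B
t=4: queue=[C,E,A,D,B] q_used=0 → run C
t=5: queue=[C,E,A,D,B,F] q_used=1 → run C
t=6: queue=[E,A,D,B,F,C] q_used=0 → run E
t=7: queue=[E,A,D,B,F,C] q_used=1 → run E
t=8: queue=[A,D,B,F,C,G] q_used=0 → run A
t=9: queue=[A,D,B,F,C,G] q_used=1 → run A
t=10: queue=[D,B,F,C,G,A] q_used=0 → run D
t=11: queue=[D,B,F,C,G,A,H] q_used=1 → run D
t=12: queue=[B,F,C,G,A,H,D] q_used=0 → run B
t=13: queue=[B,F,C,G,A,H,D] q_used=1 → run B
t=14: queue=[F,C,G,A,H,D,B] q_used=0 → run F
t=15: queue=[F,C,G,A,H,D,B] q_used=1 → run F
t=16: queue=[C,G,A,H,D,B,F] q_used=0 → run C
t=17: queue=[C,G,A,H,D,B,F] q_used=1 → run C
t=18: queue=[G,A,H,D,B,F,C] q_used=0 → run G
t=19: queue=[G,A,H,D,B,F,C] q_used=1 → run G
t=20: queue=[A,H,D,B,F,C,G] q_used=0 → run A
t=21: queue=[A,H,D,B,F,C,G] q_used=1 → run A
t=22: queue=[H,D,B,F,C,G] q_used=0 → run H
t=23: queue=[H,D,B,F,C,G] q_used=1 → run H
t=24: queue=[D,B,F,C,G,H] q_used=0 → run D
t=25: queue=[B,F,C,G,H] q_used=0 → run B
t=26: queue=[B,F,C,G,H] q_used=1 → run B
t=27: queue=[F,C,G,H,B] q_used=0 → run F
t=28: queue=[F,C,G,H,B] q_used=1 → run F
t=29: queue=[C,G,H,B,F] q_used=0 → run C
t=30: queue=[C,G,H,B,F] q_used=1 → run C
t=31: queue=[G,H,B,F,C] q_used=0 → run G
t=32: queue=[G,H,B,F,C] q_used=1 → run G
t=33: queue=[H,B,F,C,G] q_used=0 → run H
t=34: queue=[H,B,F,C,G] q_used=1 → run H
t=35: queue=[B,F,C,G,H] q_used=0 → run B
t=36: queue=[B,F,C,G,H] q_used=1 → run B
t=37: queue=[F,C,G,H] q_used=0 → run F
t=38: queue=[C,G,H] q_used=0 → run C
t=39: queue=[G,H] q_used=0 → run G
t=40: queue=[G,H] q_used=1 → run G
t=41: queue=[H,G] q_used=0 → run H
t=42: queue=[H,G] q_used=1 → run H
t=43: queue=[G] q_used=0 → run G
t=44: queue=[G] q_used=1 → run G
t=45: (idle)
t=46: (idle)
t=47: (idle)
t=48: (idle)
t=49: (idle)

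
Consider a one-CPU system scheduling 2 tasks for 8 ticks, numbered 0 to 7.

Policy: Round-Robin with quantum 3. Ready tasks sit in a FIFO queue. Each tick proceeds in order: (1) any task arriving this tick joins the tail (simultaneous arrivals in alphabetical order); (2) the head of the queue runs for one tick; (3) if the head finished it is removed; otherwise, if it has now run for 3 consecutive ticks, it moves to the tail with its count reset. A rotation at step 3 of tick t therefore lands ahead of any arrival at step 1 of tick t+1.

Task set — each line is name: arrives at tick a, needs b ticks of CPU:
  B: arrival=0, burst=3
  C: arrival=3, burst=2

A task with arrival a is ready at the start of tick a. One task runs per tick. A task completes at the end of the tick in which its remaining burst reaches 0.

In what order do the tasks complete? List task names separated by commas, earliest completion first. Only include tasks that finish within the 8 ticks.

completion order = B, C

t=0: queue=[B] q_used=0 → run B
t=1: queue=[B] q_used=1 → run B
t=2: queue=[B] q_used=2 → run B
t=3: queue=[C] q_used=0 → run C
t=4: queue=[C] q_used=1 → run C
t=5: (idle)
t=6: (idle)
t=7: (idle)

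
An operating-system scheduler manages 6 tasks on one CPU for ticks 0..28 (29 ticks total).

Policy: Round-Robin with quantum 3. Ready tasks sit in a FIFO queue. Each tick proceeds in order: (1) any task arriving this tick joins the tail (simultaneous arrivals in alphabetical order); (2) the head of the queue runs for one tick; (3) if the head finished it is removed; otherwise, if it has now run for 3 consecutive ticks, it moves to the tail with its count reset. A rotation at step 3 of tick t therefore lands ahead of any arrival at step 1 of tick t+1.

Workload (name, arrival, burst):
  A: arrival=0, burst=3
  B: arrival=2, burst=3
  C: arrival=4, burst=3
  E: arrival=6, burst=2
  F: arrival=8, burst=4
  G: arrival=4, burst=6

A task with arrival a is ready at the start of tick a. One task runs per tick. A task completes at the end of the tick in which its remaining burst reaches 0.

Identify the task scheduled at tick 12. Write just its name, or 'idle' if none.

t=0: queue=[A] q_used=0 → run A
t=1: queue=[A] q_used=1 → run A
t=2: queue=[A,B] q_used=2 → run A
t=3: queue=[B] q_used=0 → run B
t=4: queue=[B,C,G] q_used=1 → run B
t=5: queue=[B,C,G] q_used=2 → run B
t=6: queue=[C,G,E] q_used=0 → run C
t=7: queue=[C,G,E] q_used=1 → run C
t=8: queue=[C,G,E,F] q_used=2 → run C
t=9: queue=[G,E,F] q_used=0 → run G
t=10: queue=[G,E,F] q_used=1 → run G
t=11: queue=[G,E,F] q_used=2 → run G
t=12: queue=[E,F,G] q_used=0 → run E
t=13: queue=[E,F,G] q_used=1 → run E
t=14: queue=[F,G] q_used=0 → run F
t=15: queue=[F,G] q_used=1 → run F
t=16: queue=[F,G] q_used=2 → run F
t=17: queue=[G,F] q_used=0 → run G
t=18: queue=[G,F] q_used=1 → run G
t=19: queue=[G,F] q_used=2 → run G
t=20: queue=[F] q_used=0 → run F
t=21: (idle)
t=22: (idle)
t=23: (idle)
t=24: (idle)
t=25: (idle)
t=26: (idle)
t=27: (idle)
t=28: (idle)

running at tick 12 = E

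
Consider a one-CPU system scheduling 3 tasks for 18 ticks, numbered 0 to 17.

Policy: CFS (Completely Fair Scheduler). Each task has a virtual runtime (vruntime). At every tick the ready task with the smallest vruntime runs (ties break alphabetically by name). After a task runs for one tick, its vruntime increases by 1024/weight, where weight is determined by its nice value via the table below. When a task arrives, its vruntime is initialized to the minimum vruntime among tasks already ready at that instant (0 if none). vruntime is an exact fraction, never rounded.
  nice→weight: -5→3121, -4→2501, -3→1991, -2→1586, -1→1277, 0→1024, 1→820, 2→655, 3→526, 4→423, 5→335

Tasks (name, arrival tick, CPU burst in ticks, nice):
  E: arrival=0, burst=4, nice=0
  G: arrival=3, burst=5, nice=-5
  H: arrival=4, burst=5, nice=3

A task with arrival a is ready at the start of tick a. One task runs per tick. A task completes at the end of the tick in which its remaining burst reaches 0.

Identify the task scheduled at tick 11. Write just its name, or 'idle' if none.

running at tick 11 = H

t=0: vr[E=0] → run E
t=1: vr[E=1] → run E
t=2: vr[E=2] → run E
t=3: vr[E=3 G=3] → run E
t=4: vr[G=3 H=3] → run G
t=5: vr[G=10387/3121 H=3] → run H
t=6: vr[G=10387/3121 H=1301/263] → run G
t=7: vr[G=11411/3121 H=1301/263] → run G
t=8: vr[G=12435/3121 H=1301/263] → run G
t=9: vr[G=13459/3121 H=1301/263] → run G
t=10: vr[H=1301/263] → run H
t=11: vr[H=1813/263] → run H
t=12: vr[H=2325/263] → run H
t=13: vr[H=2837/263] → run H
t=14: (idle)
t=15: (idle)
t=16: (idle)
t=17: (idle)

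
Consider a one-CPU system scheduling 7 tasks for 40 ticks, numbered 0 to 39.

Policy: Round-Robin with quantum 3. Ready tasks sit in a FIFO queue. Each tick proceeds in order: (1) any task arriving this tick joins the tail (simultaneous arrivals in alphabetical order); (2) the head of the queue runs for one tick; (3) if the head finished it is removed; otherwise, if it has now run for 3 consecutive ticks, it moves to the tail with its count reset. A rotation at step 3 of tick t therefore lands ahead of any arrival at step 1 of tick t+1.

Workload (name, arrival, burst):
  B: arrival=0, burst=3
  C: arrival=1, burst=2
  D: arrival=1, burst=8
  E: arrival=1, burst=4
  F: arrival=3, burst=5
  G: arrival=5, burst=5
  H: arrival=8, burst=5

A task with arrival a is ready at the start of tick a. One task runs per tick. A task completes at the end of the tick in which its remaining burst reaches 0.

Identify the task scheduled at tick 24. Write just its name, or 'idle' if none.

running at tick 24 = F

t=0: queue=[B] q_used=0 → run B
t=1: queue=[B,C,D,E] q_used=1 → run B
t=2: queue=[B,C,D,E] q_used=2 → run B
t=3: queue=[C,D,E,F] q_used=0 → run C
t=4: queue=[C,D,E,F] q_used=1 → run C
t=5: queue=[D,E,F,G] q_used=0 → run D
t=6: queue=[D,E,F,G] q_used=1 → run D
t=7: queue=[D,E,F,G] q_used=2 → run D
t=8: queue=[E,F,G,D,H] q_used=0 → run E
t=9: queue=[E,F,G,D,H] q_used=1 → run E
t=10: queue=[E,F,G,D,H] q_used=2 → run E
t=11: queue=[F,G,D,H,E] q_used=0 → run F
t=12: queue=[F,G,D,H,E] q_used=1 → run F
t=13: queue=[F,G,D,H,E] q_used=2 → run F
t=14: queue=[G,D,H,E,F] q_used=0 → run G
t=15: queue=[G,D,H,E,F] q_used=1 → run G
t=16: queue=[G,D,H,E,F] q_used=2 → run G
t=17: queue=[D,H,E,F,G] q_used=0 → run D
t=18: queue=[D,H,E,F,G] q_used=1 → run D
t=19: queue=[D,H,E,F,G] q_used=2 → run D
t=20: queue=[H,E,F,G,D] q_used=0 → run H
t=21: queue=[H,E,F,G,D] q_used=1 → run H
t=22: queue=[H,E,F,G,D] q_used=2 → run H
t=23: queue=[E,F,G,D,H] q_used=0 → run E
t=24: queue=[F,G,D,H] q_used=0 → run F
t=25: queue=[F,G,D,H] q_used=1 → run F
t=26: queue=[G,D,H] q_used=0 → run G
t=27: queue=[G,D,H] q_used=1 → run G
t=28: queue=[D,H] q_used=0 → run D
t=29: queue=[D,H] q_used=1 → run D
t=30: queue=[H] q_used=0 → run H
t=31: queue=[H] q_used=1 → run H
t=32: (idle)
t=33: (idle)
t=34: (idle)
t=35: (idle)
t=36: (idle)
t=37: (idle)
t=38: (idle)
t=39: (idle)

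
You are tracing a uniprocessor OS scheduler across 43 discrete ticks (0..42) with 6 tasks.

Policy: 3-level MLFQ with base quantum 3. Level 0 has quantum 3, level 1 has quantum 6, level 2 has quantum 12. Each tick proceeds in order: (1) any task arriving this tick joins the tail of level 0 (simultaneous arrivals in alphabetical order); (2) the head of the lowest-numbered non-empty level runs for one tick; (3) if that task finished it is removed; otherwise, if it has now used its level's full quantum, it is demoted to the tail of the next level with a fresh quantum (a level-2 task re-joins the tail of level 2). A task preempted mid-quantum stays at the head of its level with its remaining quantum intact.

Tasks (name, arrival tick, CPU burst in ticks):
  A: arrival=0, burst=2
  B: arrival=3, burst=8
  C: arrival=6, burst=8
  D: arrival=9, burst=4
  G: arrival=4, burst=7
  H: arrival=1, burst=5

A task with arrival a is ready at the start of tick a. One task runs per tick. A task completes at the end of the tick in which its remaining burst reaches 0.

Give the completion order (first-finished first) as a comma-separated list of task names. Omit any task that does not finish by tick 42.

t=0: L0/L1/L2 = A/-/- → run A
t=1: L0/L1/L2 = AH/-/- → run A
t=2: L0/L1/L2 = H/-/- → run H
t=3: L0/L1/L2 = HB/-/- → run H
t=4: L0/L1/L2 = HBG/-/- → run H
t=5: L0/L1/L2 = BG/H/- → run B
t=6: L0/L1/L2 = BGC/H/- → run B
t=7: L0/L1/L2 = BGC/H/- → run B
t=8: L0/L1/L2 = GC/HB/- → run G
t=9: L0/L1/L2 = GCD/HB/- → run G
t=10: L0/L1/L2 = GCD/HB/- → run G
t=11: L0/L1/L2 = CD/HBG/- → run C
t=12: L0/L1/L2 = CD/HBG/- → run C
t=13: L0/L1/L2 = CD/HBG/- → run C
t=14: L0/L1/L2 = D/HBGC/- → run D
t=15: L0/L1/L2 = D/HBGC/- → run D
t=16: L0/L1/L2 = D/HBGC/- → run D
t=17: L0/L1/L2 = -/HBGCD/- → run H
t=18: L0/L1/L2 = -/HBGCD/- → run H
t=19: L0/L1/L2 = -/BGCD/- → run B
t=20: L0/L1/L2 = -/BGCD/- → run B
t=21: L0/L1/L2 = -/BGCD/- → run B
t=22: L0/L1/L2 = -/BGCD/- → run B
t=23: L0/L1/L2 = -/BGCD/- → run B
t=24: L0/L1/L2 = -/GCD/- → run G
t=25: L0/L1/L2 = -/GCD/- → run G
t=26: L0/L1/L2 = -/GCD/- → run G
t=27: L0/L1/L2 = -/GCD/- → run G
t=28: L0/L1/L2 = -/CD/- → run C
t=29: L0/L1/L2 = -/CD/- → run C
t=30: L0/L1/L2 = -/CD/- → run C
t=31: L0/L1/L2 = -/CD/- → run C
t=32: L0/L1/L2 = -/CD/- → run C
t=33: L0/L1/L2 = -/D/- → run D
t=34: (idle)
t=35: (idle)
t=36: (idle)
t=37: (idle)
t=38: (idle)
t=39: (idle)
t=40: (idle)
t=41: (idle)
t=42: (idle)

completion order = A, H, B, G, C, D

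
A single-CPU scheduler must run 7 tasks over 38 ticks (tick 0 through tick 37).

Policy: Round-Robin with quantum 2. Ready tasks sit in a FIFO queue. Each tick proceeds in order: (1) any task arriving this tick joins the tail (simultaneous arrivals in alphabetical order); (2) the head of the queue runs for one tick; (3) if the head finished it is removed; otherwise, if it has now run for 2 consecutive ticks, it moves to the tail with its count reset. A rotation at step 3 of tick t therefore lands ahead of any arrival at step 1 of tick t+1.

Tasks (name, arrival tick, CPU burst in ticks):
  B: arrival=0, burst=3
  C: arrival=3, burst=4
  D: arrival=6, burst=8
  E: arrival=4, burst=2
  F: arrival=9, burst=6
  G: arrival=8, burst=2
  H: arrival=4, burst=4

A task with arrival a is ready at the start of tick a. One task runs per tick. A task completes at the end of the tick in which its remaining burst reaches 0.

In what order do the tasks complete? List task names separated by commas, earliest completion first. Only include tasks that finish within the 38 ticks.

t=0: queue=[B] q_used=0 → run B
t=1: queue=[B] q_used=1 → run B
t=2: queue=[B] q_used=0 → run B
t=3: queue=[C] q_used=0 → run C
t=4: queue=[C,E,H] q_used=1 → run C
t=5: queue=[E,H,C] q_used=0 → run E
t=6: queue=[E,H,C,D] q_used=1 → run E
t=7: queue=[H,C,D] q_used=0 → run H
t=8: queue=[H,C,D,G] q_used=1 → run H
t=9: queue=[C,D,G,H,F] q_used=0 → run C
t=10: queue=[C,D,G,H,F] q_used=1 → run C
t=11: queue=[D,G,H,F] q_used=0 → run D
t=12: queue=[D,G,H,F] q_used=1 → run D
t=13: queue=[G,H,F,D] q_used=0 → run G
t=14: queue=[G,H,F,D] q_used=1 → run G
t=15: queue=[H,F,D] q_used=0 → run H
t=16: queue=[H,F,D] q_used=1 → run H
t=17: queue=[F,D] q_used=0 → run F
t=18: queue=[F,D] q_used=1 → run F
t=19: queue=[D,F] q_used=0 → run D
t=20: queue=[D,F] q_used=1 → run D
t=21: queue=[F,D] q_used=0 → run F
t=22: queue=[F,D] q_used=1 → run F
t=23: queue=[D,F] q_used=0 → run D
t=24: queue=[D,F] q_used=1 → run D
t=25: queue=[F,D] q_used=0 → run F
t=26: queue=[F,D] q_used=1 → run F
t=27: queue=[D] q_used=0 → run D
t=28: queue=[D] q_used=1 → run D
t=29: (idle)
t=30: (idle)
t=31: (idle)
t=32: (idle)
t=33: (idle)
t=34: (idle)
t=35: (idle)
t=36: (idle)
t=37: (idle)

completion order = B, E, C, G, H, F, D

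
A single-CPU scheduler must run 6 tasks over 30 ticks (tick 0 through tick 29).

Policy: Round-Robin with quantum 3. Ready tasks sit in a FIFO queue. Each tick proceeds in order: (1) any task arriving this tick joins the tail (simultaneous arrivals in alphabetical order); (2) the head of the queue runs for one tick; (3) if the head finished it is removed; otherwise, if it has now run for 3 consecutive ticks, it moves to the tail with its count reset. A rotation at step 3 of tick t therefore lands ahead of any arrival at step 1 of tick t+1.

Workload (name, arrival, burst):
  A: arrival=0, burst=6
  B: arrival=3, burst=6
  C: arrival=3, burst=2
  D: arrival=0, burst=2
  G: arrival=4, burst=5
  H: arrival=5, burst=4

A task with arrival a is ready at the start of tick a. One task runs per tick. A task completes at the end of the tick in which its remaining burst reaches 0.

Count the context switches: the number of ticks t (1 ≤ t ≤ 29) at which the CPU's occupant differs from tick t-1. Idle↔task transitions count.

context switches = 10

t=0: queue=[A,D] q_used=0 → run A
t=1: queue=[A,D] q_used=1 → run A
t=2: queue=[A,D] q_used=2 → run A
t=3: queue=[D,A,B,C] q_used=0 → run D
t=4: queue=[D,A,B,C,G] q_used=1 → run D
t=5: queue=[A,B,C,G,H] q_used=0 → run A
t=6: queue=[A,B,C,G,H] q_used=1 → run A
t=7: queue=[A,B,C,G,H] q_used=2 → run A
t=8: queue=[B,C,G,H] q_used=0 → run B
t=9: queue=[B,C,G,H] q_used=1 → run B
t=10: queue=[B,C,G,H] q_used=2 → run B
t=11: queue=[C,G,H,B] q_used=0 → run C
t=12: queue=[C,G,H,B] q_used=1 → run C
t=13: queue=[G,H,B] q_used=0 → run G
t=14: queue=[G,H,B] q_used=1 → run G
t=15: queue=[G,H,B] q_used=2 → run G
t=16: queue=[H,B,G] q_used=0 → run H
t=17: queue=[H,B,G] q_used=1 → run H
t=18: queue=[H,B,G] q_used=2 → run H
t=19: queue=[B,G,H] q_used=0 → run B
t=20: queue=[B,G,H] q_used=1 → run B
t=21: queue=[B,G,H] q_used=2 → run B
t=22: queue=[G,H] q_used=0 → run G
t=23: queue=[G,H] q_used=1 → run G
t=24: queue=[H] q_used=0 → run H
t=25: (idle)
t=26: (idle)
t=27: (idle)
t=28: (idle)
t=29: (idle)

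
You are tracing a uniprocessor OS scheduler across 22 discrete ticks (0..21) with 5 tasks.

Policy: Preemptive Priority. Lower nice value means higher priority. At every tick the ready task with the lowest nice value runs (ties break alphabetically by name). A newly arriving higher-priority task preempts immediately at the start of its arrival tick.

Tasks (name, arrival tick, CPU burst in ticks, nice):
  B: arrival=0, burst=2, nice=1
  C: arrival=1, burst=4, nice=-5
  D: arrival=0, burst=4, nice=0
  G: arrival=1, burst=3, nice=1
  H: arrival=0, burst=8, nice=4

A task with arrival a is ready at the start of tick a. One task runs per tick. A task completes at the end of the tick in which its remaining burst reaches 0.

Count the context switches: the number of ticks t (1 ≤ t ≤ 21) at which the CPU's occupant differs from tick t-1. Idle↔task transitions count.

context switches = 6

t=0: ready={B,D,H} → run D
t=1: ready={B,C,D,G,H} → run C
t=2: ready={B,C,D,G,H} → run C
t=3: ready={B,C,D,G,H} → run C
t=4: ready={B,C,D,G,H} → run C
t=5: ready={B,D,G,H} → run D
t=6: ready={B,D,G,H} → run D
t=7: ready={B,D,G,H} → run D
t=8: ready={B,G,H} → run B
t=9: ready={B,G,H} → run B
t=10: ready={G,H} → run G
t=11: ready={G,H} → run G
t=12: ready={G,H} → run G
t=13: ready={H} → run H
t=14: ready={H} → run H
t=15: ready={H} → run H
t=16: ready={H} → run H
t=17: ready={H} → run H
t=18: ready={H} → run H
t=19: ready={H} → run H
t=20: ready={H} → run H
t=21: (idle)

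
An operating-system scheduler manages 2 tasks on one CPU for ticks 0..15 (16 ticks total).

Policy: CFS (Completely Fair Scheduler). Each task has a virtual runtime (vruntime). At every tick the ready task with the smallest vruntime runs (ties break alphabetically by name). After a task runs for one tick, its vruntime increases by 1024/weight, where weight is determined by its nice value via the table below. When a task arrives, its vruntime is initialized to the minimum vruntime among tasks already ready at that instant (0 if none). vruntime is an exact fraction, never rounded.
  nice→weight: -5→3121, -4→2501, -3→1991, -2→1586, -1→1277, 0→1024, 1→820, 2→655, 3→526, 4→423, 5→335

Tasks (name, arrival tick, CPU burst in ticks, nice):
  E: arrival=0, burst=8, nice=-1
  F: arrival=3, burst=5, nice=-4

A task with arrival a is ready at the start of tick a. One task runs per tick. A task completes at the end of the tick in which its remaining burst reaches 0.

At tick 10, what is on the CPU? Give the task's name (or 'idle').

running at tick 10 = F

t=0: vr[E=0] → run E
t=1: vr[E=1024/1277] → run E
t=2: vr[E=2048/1277] → run E
t=3: vr[E=3072/1277 F=3072/1277] → run E
t=4: vr[E=4096/1277 F=3072/1277] → run F
t=5: vr[E=4096/1277 F=8990720/3193777] → run F
t=6: vr[E=4096/1277 F=10298368/3193777] → run E
t=7: vr[E=5120/1277 F=10298368/3193777] → run F
t=8: vr[E=5120/1277 F=11606016/3193777] → run F
t=9: vr[E=5120/1277 F=12913664/3193777] → run E
t=10: vr[E=6144/1277 F=12913664/3193777] → run F
t=11: vr[E=6144/1277] → run E
t=12: vr[E=7168/1277] → run E
t=13: (idle)
t=14: (idle)
t=15: (idle)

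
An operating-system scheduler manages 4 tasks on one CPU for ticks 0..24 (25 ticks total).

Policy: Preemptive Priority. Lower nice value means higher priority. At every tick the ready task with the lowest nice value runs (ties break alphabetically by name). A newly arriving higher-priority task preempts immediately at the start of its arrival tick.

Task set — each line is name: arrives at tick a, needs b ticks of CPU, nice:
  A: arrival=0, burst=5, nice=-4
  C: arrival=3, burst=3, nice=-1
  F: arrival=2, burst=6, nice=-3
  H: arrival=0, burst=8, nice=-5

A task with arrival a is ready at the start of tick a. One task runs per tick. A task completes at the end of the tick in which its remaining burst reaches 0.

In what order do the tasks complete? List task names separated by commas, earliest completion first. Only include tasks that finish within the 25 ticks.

completion order = H, A, F, C

t=0: ready={A,H} → run H
t=1: ready={A,H} → run H
t=2: ready={A,F,H} → run H
t=3: ready={A,C,F,H} → run H
t=4: ready={A,C,F,H} → run H
t=5: ready={A,C,F,H} → run H
t=6: ready={A,C,F,H} → run H
t=7: ready={A,C,F,H} → run H
t=8: ready={A,C,F} → run A
t=9: ready={A,C,F} → run A
t=10: ready={A,C,F} → run A
t=11: ready={A,C,F} → run A
t=12: ready={A,C,F} → run A
t=13: ready={C,F} → run F
t=14: ready={C,F} → run F
t=15: ready={C,F} → run F
t=16: ready={C,F} → run F
t=17: ready={C,F} → run F
t=18: ready={C,F} → run F
t=19: ready={C} → run C
t=20: ready={C} → run C
t=21: ready={C} → run C
t=22: (idle)
t=23: (idle)
t=24: (idle)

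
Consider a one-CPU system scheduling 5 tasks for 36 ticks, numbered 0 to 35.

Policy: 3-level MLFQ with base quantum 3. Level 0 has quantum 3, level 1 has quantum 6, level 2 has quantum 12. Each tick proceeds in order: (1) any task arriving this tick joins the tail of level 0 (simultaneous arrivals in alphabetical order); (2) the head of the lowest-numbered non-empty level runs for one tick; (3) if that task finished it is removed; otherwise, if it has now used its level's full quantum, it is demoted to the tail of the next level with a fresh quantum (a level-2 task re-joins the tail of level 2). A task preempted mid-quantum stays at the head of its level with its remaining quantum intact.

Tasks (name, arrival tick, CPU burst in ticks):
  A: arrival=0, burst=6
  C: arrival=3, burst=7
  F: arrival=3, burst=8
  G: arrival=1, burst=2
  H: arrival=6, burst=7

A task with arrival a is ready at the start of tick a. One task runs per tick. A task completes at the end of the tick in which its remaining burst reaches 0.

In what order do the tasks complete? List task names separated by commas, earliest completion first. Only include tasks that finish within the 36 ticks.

t=0: L0/L1/L2 = A/-/- → run A
t=1: L0/L1/L2 = AG/-/- → run A
t=2: L0/L1/L2 = AG/-/- → run A
t=3: L0/L1/L2 = GCF/A/- → run G
t=4: L0/L1/L2 = GCF/A/- → run G
t=5: L0/L1/L2 = CF/A/- → run C
t=6: L0/L1/L2 = CFH/A/- → run C
t=7: L0/L1/L2 = CFH/A/- → run C
t=8: L0/L1/L2 = FH/AC/- → run F
t=9: L0/L1/L2 = FH/AC/- → run F
t=10: L0/L1/L2 = FH/AC/- → run F
t=11: L0/L1/L2 = H/ACF/- → run H
t=12: L0/L1/L2 = H/ACF/- → run H
t=13: L0/L1/L2 = H/ACF/- → run H
t=14: L0/L1/L2 = -/ACFH/- → run A
t=15: L0/L1/L2 = -/ACFH/- → run A
t=16: L0/L1/L2 = -/ACFH/- → run A
t=17: L0/L1/L2 = -/CFH/- → run C
t=18: L0/L1/L2 = -/CFH/- → run C
t=19: L0/L1/L2 = -/CFH/- → run C
t=20: L0/L1/L2 = -/CFH/- → run C
t=21: L0/L1/L2 = -/FH/- → run F
t=22: L0/L1/L2 = -/FH/- → run F
t=23: L0/L1/L2 = -/FH/- → run F
t=24: L0/L1/L2 = -/FH/- → run F
t=25: L0/L1/L2 = -/FH/- → run F
t=26: L0/L1/L2 = -/H/- → run H
t=27: L0/L1/L2 = -/H/- → run H
t=28: L0/L1/L2 = -/H/- → run H
t=29: L0/L1/L2 = -/H/- → run H
t=30: (idle)
t=31: (idle)
t=32: (idle)
t=33: (idle)
t=34: (idle)
t=35: (idle)

completion order = G, A, C, F, H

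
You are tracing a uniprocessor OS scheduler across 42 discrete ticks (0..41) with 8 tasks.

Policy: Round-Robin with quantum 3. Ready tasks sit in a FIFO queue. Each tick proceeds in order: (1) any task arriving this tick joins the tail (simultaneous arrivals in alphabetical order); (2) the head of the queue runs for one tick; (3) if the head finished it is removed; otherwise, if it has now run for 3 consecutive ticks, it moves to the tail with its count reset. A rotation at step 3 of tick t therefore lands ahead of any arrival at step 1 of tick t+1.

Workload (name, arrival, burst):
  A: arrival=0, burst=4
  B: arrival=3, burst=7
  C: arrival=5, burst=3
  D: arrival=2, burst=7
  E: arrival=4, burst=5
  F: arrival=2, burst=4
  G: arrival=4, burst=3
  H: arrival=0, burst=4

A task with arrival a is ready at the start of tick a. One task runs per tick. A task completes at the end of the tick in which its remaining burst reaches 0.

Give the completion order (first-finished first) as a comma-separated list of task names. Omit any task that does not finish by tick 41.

completion order = A, G, C, H, F, E, D, B

t=0: queue=[A,H] q_used=0 → run A
t=1: queue=[A,H] q_used=1 → run A
t=2: queue=[A,H,D,F] q_used=2 → run A
t=3: queue=[H,D,F,A,B] q_used=0 → run H
t=4: queue=[H,D,F,A,B,E,G] q_used=1 → run H
t=5: queue=[H,D,F,A,B,E,G,C] q_used=2 → run H
t=6: queue=[D,F,A,B,E,G,C,H] q_used=0 → run D
t=7: queue=[D,F,A,B,E,G,C,H] q_used=1 → run D
t=8: queue=[D,F,A,B,E,G,C,H] q_used=2 → run D
t=9: queue=[F,A,B,E,G,C,H,D] q_used=0 → run F
t=10: queue=[F,A,B,E,G,C,H,D] q_used=1 → run F
t=11: queue=[F,A,B,E,G,C,H,D] q_used=2 → run F
t=12: queue=[A,B,E,G,C,H,D,F] q_used=0 → run A
t=13: queue=[B,E,G,C,H,D,F] q_used=0 → run B
t=14: queue=[B,E,G,C,H,D,F] q_used=1 → run B
t=15: queue=[B,E,G,C,H,D,F] q_used=2 → run B
t=16: queue=[E,G,C,H,D,F,B] q_used=0 → run E
t=17: queue=[E,G,C,H,D,F,B] q_used=1 → run E
t=18: queue=[E,G,C,H,D,F,B] q_used=2 → run E
t=19: queue=[G,C,H,D,F,B,E] q_used=0 → run G
t=20: queue=[G,C,H,D,F,B,E] q_used=1 → run G
t=21: queue=[G,C,H,D,F,B,E] q_used=2 → run G
t=22: queue=[C,H,D,F,B,E] q_used=0 → run C
t=23: queue=[C,H,D,F,B,E] q_used=1 → run C
t=24: queue=[C,H,D,F,B,E] q_used=2 → run C
t=25: queue=[H,D,F,B,E] q_used=0 → run H
t=26: queue=[D,F,B,E] q_used=0 → run D
t=27: queue=[D,F,B,E] q_used=1 → run D
t=28: queue=[D,F,B,E] q_used=2 → run D
t=29: queue=[F,B,E,D] q_used=0 → run F
t=30: queue=[B,E,D] q_used=0 → run B
t=31: queue=[B,E,D] q_used=1 → run B
t=32: queue=[B,E,D] q_used=2 → run B
t=33: queue=[E,D,B] q_used=0 → run E
t=34: queue=[E,D,B] q_used=1 → run E
t=35: queue=[D,B] q_used=0 → run D
t=36: queue=[B] q_used=0 → run B
t=37: (idle)
t=38: (idle)
t=39: (idle)
t=40: (idle)
t=41: (idle)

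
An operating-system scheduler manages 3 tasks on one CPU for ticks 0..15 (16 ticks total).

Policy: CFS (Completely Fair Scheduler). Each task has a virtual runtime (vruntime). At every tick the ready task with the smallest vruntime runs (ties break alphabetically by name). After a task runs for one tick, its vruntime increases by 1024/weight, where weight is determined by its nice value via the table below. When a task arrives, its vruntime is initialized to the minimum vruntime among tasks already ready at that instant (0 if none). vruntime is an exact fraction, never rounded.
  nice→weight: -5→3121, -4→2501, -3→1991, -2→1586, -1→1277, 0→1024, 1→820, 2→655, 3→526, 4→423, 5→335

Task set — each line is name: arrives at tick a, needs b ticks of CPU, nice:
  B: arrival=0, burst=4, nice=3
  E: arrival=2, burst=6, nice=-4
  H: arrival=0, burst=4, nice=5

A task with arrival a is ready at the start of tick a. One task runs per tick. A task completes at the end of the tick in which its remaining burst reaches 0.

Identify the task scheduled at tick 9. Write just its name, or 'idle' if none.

t=0: vr[B=0 H=0] → run B
t=1: vr[B=512/263 H=0] → run H
t=2: vr[B=512/263 E=512/263 H=1024/335] → run B
t=3: vr[B=1024/263 E=512/263 H=1024/335] → run E
t=4: vr[B=1024/263 E=1549824/657763 H=1024/335] → run E
t=5: vr[B=1024/263 E=1819136/657763 H=1024/335] → run E
t=6: vr[B=1024/263 E=2088448/657763 H=1024/335] → run H
t=7: vr[B=1024/263 E=2088448/657763 H=2048/335] → run E
t=8: vr[B=1024/263 E=2357760/657763 H=2048/335] → run E
t=9: vr[B=1024/263 E=2627072/657763 H=2048/335] → run B
t=10: vr[B=1536/263 E=2627072/657763 H=2048/335] → run E
t=11: vr[B=1536/263 H=2048/335] → run B
t=12: vr[H=2048/335] → run H
t=13: vr[H=3072/335] → run H
t=14: (idle)
t=15: (idle)

running at tick 9 = B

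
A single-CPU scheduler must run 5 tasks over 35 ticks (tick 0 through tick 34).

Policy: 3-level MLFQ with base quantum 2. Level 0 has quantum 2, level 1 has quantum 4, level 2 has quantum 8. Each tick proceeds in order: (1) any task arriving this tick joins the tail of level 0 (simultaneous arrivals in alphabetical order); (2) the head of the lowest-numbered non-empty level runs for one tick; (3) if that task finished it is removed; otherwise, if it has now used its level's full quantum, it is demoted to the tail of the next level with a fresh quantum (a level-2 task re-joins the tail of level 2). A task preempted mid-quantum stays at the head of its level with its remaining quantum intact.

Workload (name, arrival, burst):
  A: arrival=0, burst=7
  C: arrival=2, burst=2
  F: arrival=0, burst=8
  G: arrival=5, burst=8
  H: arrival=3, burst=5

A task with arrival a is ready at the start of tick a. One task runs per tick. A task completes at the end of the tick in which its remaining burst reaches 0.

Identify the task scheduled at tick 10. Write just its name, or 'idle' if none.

running at tick 10 = A

t=0: L0/L1/L2 = AF/-/- → run A
t=1: L0/L1/L2 = AF/-/- → run A
t=2: L0/L1/L2 = FC/A/- → run F
t=3: L0/L1/L2 = FCH/A/- → run F
t=4: L0/L1/L2 = CH/AF/- → run C
t=5: L0/L1/L2 = CHG/AF/- → run C
t=6: L0/L1/L2 = HG/AF/- → run H
t=7: L0/L1/L2 = HG/AF/- → run H
t=8: L0/L1/L2 = G/AFH/- → run G
t=9: L0/L1/L2 = G/AFH/- → run G
t=10: L0/L1/L2 = -/AFHG/- → run A
t=11: L0/L1/L2 = -/AFHG/- → run A
t=12: L0/L1/L2 = -/AFHG/- → run A
t=13: L0/L1/L2 = -/AFHG/- → run A
t=14: L0/L1/L2 = -/FHG/A → run F
t=15: L0/L1/L2 = -/FHG/A → run F
t=16: L0/L1/L2 = -/FHG/A → run F
t=17: L0/L1/L2 = -/FHG/A → run F
t=18: L0/L1/L2 = -/HG/AF → run H
t=19: L0/L1/L2 = -/HG/AF → run H
t=20: L0/L1/L2 = -/HG/AF → run H
t=21: L0/L1/L2 = -/G/AF → run G
t=22: L0/L1/L2 = -/G/AF → run G
t=23: L0/L1/L2 = -/G/AF → run G
t=24: L0/L1/L2 = -/G/AF → run G
t=25: L0/L1/L2 = -/-/AFG → run A
t=26: L0/L1/L2 = -/-/FG → run F
t=27: L0/L1/L2 = -/-/FG → run F
t=28: L0/L1/L2 = -/-/G → run G
t=29: L0/L1/L2 = -/-/G → run G
t=30: (idle)
t=31: (idle)
t=32: (idle)
t=33: (idle)
t=34: (idle)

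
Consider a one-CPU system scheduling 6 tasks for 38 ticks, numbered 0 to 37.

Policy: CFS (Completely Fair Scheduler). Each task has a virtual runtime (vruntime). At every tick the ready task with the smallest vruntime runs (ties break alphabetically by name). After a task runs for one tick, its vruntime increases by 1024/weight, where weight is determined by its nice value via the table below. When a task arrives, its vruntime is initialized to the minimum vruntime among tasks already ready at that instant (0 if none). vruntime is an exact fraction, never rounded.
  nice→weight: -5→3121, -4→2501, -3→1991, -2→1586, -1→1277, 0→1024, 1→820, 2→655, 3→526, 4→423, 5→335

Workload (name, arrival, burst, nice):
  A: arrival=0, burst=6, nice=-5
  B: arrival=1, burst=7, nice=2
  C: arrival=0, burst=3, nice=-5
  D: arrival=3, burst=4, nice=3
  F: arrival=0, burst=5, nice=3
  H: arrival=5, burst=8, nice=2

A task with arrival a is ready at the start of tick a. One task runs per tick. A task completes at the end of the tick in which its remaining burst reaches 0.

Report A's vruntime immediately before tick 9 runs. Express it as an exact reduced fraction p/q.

t=0: vr[A=0 C=0 F=0] → run A
t=1: vr[A=1024/3121 B=0 C=0 F=0] → run B
t=2: vr[A=1024/3121 B=1024/655 C=0 F=0] → run C
t=3: vr[A=1024/3121 B=1024/655 C=1024/3121 D=0 F=0] → run D
t=4: vr[A=1024/3121 B=1024/655 C=1024/3121 D=512/263 F=0] → run F
t=5: vr[A=1024/3121 B=1024/655 C=1024/3121 D=512/263 F=512/263 H=1024/3121] → run A
t=6: vr[A=2048/3121 B=1024/655 C=1024/3121 D=512/263 F=512/263 H=1024/3121] → run C
t=7: vr[A=2048/3121 B=1024/655 C=2048/3121 D=512/263 F=512/263 H=1024/3121] → run H
t=8: vr[A=2048/3121 B=1024/655 C=2048/3121 D=512/263 F=512/263 H=3866624/2044255] → run A
t=9: vr[A=3072/3121 B=1024/655 C=2048/3121 D=512/263 F=512/263 H=3866624/2044255] → run C
t=10: vr[A=3072/3121 B=1024/655 D=512/263 F=512/263 H=3866624/2044255] → run A
t=11: vr[A=4096/3121 B=1024/655 D=512/263 F=512/263 H=3866624/2044255] → run A
t=12: vr[A=5120/3121 B=1024/655 D=512/263 F=512/263 H=3866624/2044255] → run B
t=13: vr[A=5120/3121 B=2048/655 D=512/263 F=512/263 H=3866624/2044255] → run A
t=14: vr[B=2048/655 D=512/263 F=512/263 H=3866624/2044255] → run H
t=15: vr[B=2048/655 D=512/263 F=512/263 H=7062528/2044255] → run D
t=16: vr[B=2048/655 D=1024/263 F=512/263 H=7062528/2044255] → run F
t=17: vr[B=2048/655 D=1024/263 F=1024/263 H=7062528/2044255] → run B
t=18: vr[B=3072/655 D=1024/263 F=1024/263 H=7062528/2044255] → run H
t=19: vr[B=3072/655 D=1024/263 F=1024/263 H=10258432/2044255] → run D
t=20: vr[B=3072/655 D=1536/263 F=1024/263 H=10258432/2044255] → run F
t=21: vr[B=3072/655 D=1536/263 F=1536/263 H=10258432/2044255] → run B
t=22: vr[B=4096/655 D=1536/263 F=1536/263 H=10258432/2044255] → run H
t=23: vr[B=4096/655 D=1536/263 F=1536/263 H=13454336/2044255] → run D
t=24: vr[B=4096/655 F=1536/263 H=13454336/2044255] → run F
t=25: vr[B=4096/655 F=2048/263 H=13454336/2044255] → run B
t=26: vr[B=1024/131 F=2048/263 H=13454336/2044255] → run H
t=27: vr[B=1024/131 F=2048/263 H=3330048/408851] → run F
t=28: vr[B=1024/131 H=3330048/408851] → run B
t=29: vr[B=6144/655 H=3330048/408851] → run H
t=30: vr[B=6144/655 H=19846144/2044255] → run B
t=31: vr[H=19846144/2044255] → run H
t=32: vr[H=23042048/2044255] → run H
t=33: (idle)
t=34: (idle)
t=35: (idle)
t=36: (idle)
t=37: (idle)

vruntime(A, start of tick 9) = 3072/3121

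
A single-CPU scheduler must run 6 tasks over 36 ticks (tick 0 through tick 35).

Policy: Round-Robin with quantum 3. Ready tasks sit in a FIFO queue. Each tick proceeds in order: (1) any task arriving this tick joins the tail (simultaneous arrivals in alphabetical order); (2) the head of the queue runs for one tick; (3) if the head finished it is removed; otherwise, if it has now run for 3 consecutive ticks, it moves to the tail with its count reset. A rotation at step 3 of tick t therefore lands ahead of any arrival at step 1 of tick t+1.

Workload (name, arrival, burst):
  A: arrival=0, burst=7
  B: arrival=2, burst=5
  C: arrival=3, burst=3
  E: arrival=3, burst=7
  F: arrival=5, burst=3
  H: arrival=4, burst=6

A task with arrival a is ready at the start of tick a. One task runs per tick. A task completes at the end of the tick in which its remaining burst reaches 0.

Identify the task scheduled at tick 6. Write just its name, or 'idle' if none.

running at tick 6 = A

t=0: queue=[A] q_used=0 → run A
t=1: queue=[A] q_used=1 → run A
t=2: queue=[A,B] q_used=2 → run A
t=3: queue=[B,A,C,E] q_used=0 → run B
t=4: queue=[B,A,C,E,H] q_used=1 → run B
t=5: queue=[B,A,C,E,H,F] q_used=2 → run B
t=6: queue=[A,C,E,H,F,B] q_used=0 → run A
t=7: queue=[A,C,E,H,F,B] q_used=1 → run A
t=8: queue=[A,C,E,H,F,B] q_used=2 → run A
t=9: queue=[C,E,H,F,B,A] q_used=0 → run C
t=10: queue=[C,E,H,F,B,A] q_used=1 → run C
t=11: queue=[C,E,H,F,B,A] q_used=2 → run C
t=12: queue=[E,H,F,B,A] q_used=0 → run E
t=13: queue=[E,H,F,B,A] q_used=1 → run E
t=14: queue=[E,H,F,B,A] q_used=2 → run E
t=15: queue=[H,F,B,A,E] q_used=0 → run H
t=16: queue=[H,F,B,A,E] q_used=1 → run H
t=17: queue=[H,F,B,A,E] q_used=2 → run H
t=18: queue=[F,B,A,E,H] q_used=0 → run F
t=19: queue=[F,B,A,E,H] q_used=1 → run F
t=20: queue=[F,B,A,E,H] q_used=2 → run F
t=21: queue=[B,A,E,H] q_used=0 → run B
t=22: queue=[B,A,E,H] q_used=1 → run B
t=23: queue=[A,E,H] q_used=0 → run A
t=24: queue=[E,H] q_used=0 → run E
t=25: queue=[E,H] q_used=1 → run E
t=26: queue=[E,H] q_used=2 → run E
t=27: queue=[H,E] q_used=0 → run H
t=28: queue=[H,E] q_used=1 → run H
t=29: queue=[H,E] q_used=2 → run H
t=30: queue=[E] q_used=0 → run E
t=31: (idle)
t=32: (idle)
t=33: (idle)
t=34: (idle)
t=35: (idle)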